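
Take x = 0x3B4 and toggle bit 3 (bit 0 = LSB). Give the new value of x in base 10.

956

x = 1110110100
bit 3 is currently 0; toggle it via x ^ (1 << 3) = x ^ 8
→ 1110111100 = 956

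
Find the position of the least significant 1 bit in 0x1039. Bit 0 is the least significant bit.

0x1039 = 1000000111001
Trailing zeros: 0, so the lowest set bit is bit 0 (value 1).

0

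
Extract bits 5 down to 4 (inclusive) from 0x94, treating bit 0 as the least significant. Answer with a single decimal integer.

1

v = 010010100
Shift right by 4: 01001
Mask low 2 bits: 01 = 1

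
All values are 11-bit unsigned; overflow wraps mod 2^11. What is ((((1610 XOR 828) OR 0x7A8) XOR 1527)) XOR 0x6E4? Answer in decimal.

1261

1610 = 11001001010
828 = 01100111100
→ XOR → 10101110110 = 1398
0x7A8 = 11110101000
→ OR → 11111111110 = 2046
1527 = 10111110111
→ XOR → 01000001001 = 521
0x6E4 = 11011100100
→ XOR → 10011101101 = 1261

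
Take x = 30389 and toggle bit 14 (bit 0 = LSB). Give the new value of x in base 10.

14005

x = 111011010110101
bit 14 is currently 1; toggle it via x ^ (1 << 14) = x ^ 16384
→ 011011010110101 = 14005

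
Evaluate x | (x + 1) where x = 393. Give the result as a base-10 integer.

395

x = 110001001 = 393
x + 1 = 110001010
OR    = 110001011 = 395
(x | (x + 1) sets the lowest cleared bit.)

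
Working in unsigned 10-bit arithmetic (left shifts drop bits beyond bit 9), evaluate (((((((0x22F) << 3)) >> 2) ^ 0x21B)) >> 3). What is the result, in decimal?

72

0x22F = 1000101111
→ << 3 (mod 2^10) → 0101111000 = 376
→ >> 2 → 0001011110 = 94
0x21B = 1000011011
→ ^ → 1001000101 = 581
→ >> 3 → 0001001000 = 72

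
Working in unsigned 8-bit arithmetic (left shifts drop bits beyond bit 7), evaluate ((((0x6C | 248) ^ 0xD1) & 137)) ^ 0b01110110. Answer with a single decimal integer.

0x6C = 01101100
248 = 11111000
→ | → 11111100 = 252
0xD1 = 11010001
→ ^ → 00101101 = 45
137 = 10001001
→ & → 00001001 = 9
0b01110110 = 01110110
→ ^ → 01111111 = 127

127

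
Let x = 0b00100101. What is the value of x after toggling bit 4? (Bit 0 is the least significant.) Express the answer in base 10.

53

x = 00100101
bit 4 is currently 0; toggle it via x ^ (1 << 4) = x ^ 16
→ 00110101 = 53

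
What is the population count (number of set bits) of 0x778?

7

0x778 = 11101111000
Count the 1s: 1 + 1 + 1 + 1 + 1 + 1 + 1 = 7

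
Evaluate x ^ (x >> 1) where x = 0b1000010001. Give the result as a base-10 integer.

x = 1000010001 = 529
x>>1 = 0100001000
XOR  = 1100011001 = 793
(x ^ (x >> 1) gives the standard binary-reflected Gray code of x.)

793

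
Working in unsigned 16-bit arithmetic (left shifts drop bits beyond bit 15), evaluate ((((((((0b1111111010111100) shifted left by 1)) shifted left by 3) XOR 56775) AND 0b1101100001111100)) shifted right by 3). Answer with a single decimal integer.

512

0b1111111010111100 = 1111111010111100
→ shifted left by 1 (mod 2^16) → 1111110101111000 = 64888
→ shifted left by 3 (mod 2^16) → 1110101111000000 = 60352
56775 = 1101110111000111
→ XOR → 0011011000000111 = 13831
0b1101100001111100 = 1101100001111100
→ AND → 0001000000000100 = 4100
→ shifted right by 3 → 0000001000000000 = 512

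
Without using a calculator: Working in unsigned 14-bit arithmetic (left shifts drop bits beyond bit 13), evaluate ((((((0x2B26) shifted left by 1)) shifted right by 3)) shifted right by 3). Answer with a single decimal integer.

89

0x2B26 = 10101100100110
→ shifted left by 1 (mod 2^14) → 01011001001100 = 5708
→ shifted right by 3 → 00001011001001 = 713
→ shifted right by 3 → 00000001011001 = 89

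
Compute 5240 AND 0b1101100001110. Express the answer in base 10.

4104

5240 = 1010001111000
b = 1101100001110
AND → 1000000001000 = 4104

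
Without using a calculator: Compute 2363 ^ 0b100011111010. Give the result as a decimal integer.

2363 = 100100111011
b = 100011111010
XOR → 000111000001 = 449

449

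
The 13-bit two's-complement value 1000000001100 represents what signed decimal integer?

-4084

pattern = 1000000001100 (MSB is 1 ⇒ negative)
Invert: 0111111110011, add 1 → 0111111110100 = 4084, so the value is -4084.
(Equivalently: 4108 - 2^13 = 4108 - 8192 = -4084.)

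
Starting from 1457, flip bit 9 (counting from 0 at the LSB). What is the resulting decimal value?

1969

x = 10110110001
bit 9 is currently 0; toggle it via x ^ (1 << 9) = x ^ 512
→ 11110110001 = 1969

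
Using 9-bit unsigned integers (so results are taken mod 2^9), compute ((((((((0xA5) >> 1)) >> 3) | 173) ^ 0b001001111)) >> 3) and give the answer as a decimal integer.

0xA5 = 010100101
→ >> 1 → 001010010 = 82
→ >> 3 → 000001010 = 10
173 = 010101101
→ | → 010101111 = 175
0b001001111 = 001001111
→ ^ → 011100000 = 224
→ >> 3 → 000011100 = 28

28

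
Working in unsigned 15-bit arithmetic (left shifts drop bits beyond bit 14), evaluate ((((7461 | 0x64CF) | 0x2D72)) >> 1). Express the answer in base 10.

7461 = 001110100100101
0x64CF = 110010011001111
→ | → 111110111101111 = 32239
0x2D72 = 010110101110010
→ | → 111110111111111 = 32255
→ >> 1 → 011111011111111 = 16127

16127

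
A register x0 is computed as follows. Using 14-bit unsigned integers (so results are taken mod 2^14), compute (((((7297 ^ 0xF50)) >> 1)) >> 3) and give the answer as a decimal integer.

317

7297 = 01110010000001
0xF50 = 00111101010000
→ ^ → 01001111010001 = 5073
→ >> 1 → 00100111101000 = 2536
→ >> 3 → 00000100111101 = 317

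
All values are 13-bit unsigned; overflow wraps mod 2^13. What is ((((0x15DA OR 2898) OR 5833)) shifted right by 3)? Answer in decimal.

1019

0x15DA = 1010111011010
2898 = 0101101010010
→ OR → 1111111011010 = 8154
5833 = 1011011001001
→ OR → 1111111011011 = 8155
→ shifted right by 3 → 0001111111011 = 1019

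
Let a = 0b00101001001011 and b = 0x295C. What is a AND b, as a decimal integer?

2120

a = 00101001001011
0x295C = 10100101011100
AND → 00100001001000 = 2120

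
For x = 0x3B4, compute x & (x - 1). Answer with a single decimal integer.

944

x = 1110110100 = 948
x - 1 = 1110110011
AND   = 1110110000 = 944
(x & (x - 1) clears the lowest set bit of x.)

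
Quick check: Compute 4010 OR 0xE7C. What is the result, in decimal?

4094

4010 = 111110101010
0xE7C = 111001111100
 OR → 111111111110 = 4094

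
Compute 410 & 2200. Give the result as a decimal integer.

152

410 = 000110011010
2200 = 100010011000
AND → 000010011000 = 152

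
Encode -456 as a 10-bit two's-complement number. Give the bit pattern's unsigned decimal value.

456 in 10 bits: 0111001000
Invert: 1000110111
Add 1:  1000111000 = 568
(Check: 2^10 - 456 = 1024 - 456 = 568.)

568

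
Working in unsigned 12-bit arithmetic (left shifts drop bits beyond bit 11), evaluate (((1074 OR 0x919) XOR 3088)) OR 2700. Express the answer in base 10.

2991

1074 = 010000110010
0x919 = 100100011001
→ OR → 110100111011 = 3387
3088 = 110000010000
→ XOR → 000100101011 = 299
2700 = 101010001100
→ OR → 101110101111 = 2991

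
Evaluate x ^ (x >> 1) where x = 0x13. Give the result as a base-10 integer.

x = 10011 = 19
x>>1 = 01001
XOR  = 11010 = 26
(x ^ (x >> 1) gives the standard binary-reflected Gray code of x.)

26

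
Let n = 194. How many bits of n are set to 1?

194 = 11000010
Count the 1s: 1 + 1 + 1 = 3

3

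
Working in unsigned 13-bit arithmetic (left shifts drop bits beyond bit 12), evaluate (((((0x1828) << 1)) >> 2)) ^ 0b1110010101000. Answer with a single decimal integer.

0x1828 = 1100000101000
→ << 1 (mod 2^13) → 1000001010000 = 4176
→ >> 2 → 0010000010100 = 1044
0b1110010101000 = 1110010101000
→ ^ → 1100010111100 = 6332

6332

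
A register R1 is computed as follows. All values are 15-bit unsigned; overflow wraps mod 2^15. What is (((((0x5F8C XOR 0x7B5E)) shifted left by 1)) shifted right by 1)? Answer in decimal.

9426

0x5F8C = 101111110001100
0x7B5E = 111101101011110
→ XOR → 010010011010010 = 9426
→ shifted left by 1 (mod 2^15) → 100100110100100 = 18852
→ shifted right by 1 → 010010011010010 = 9426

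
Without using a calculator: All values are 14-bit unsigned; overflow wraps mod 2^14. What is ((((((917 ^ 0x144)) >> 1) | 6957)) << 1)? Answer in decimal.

14042

917 = 00001110010101
0x144 = 00000101000100
→ ^ → 00001011010001 = 721
→ >> 1 → 00000101101000 = 360
6957 = 01101100101101
→ | → 01101101101101 = 7021
→ << 1 (mod 2^14) → 11011011011010 = 14042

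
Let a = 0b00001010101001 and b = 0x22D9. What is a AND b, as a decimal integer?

a = 00001010101001
0x22D9 = 10001011011001
AND → 00001010001001 = 649

649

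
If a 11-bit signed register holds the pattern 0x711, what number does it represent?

pattern = 11100010001 (MSB is 1 ⇒ negative)
Invert: 00011101110, add 1 → 00011101111 = 239, so the value is -239.
(Equivalently: 1809 - 2^11 = 1809 - 2048 = -239.)

-239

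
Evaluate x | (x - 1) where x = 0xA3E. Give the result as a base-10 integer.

x = 101000111110 = 2622
x - 1 = 101000111101
OR    = 101000111111 = 2623
(x | (x - 1) sets all bits below the lowest set bit.)

2623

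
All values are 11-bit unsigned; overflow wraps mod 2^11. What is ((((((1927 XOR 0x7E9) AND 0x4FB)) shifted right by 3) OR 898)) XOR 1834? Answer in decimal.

1189

1927 = 11110000111
0x7E9 = 11111101001
→ XOR → 00001101110 = 110
0x4FB = 10011111011
→ AND → 00001101010 = 106
→ shifted right by 3 → 00000001101 = 13
898 = 01110000010
→ OR → 01110001111 = 911
1834 = 11100101010
→ XOR → 10010100101 = 1189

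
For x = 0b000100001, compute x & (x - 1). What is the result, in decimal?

x = 100001 = 33
x - 1 = 100000
AND   = 100000 = 32
(x & (x - 1) clears the lowest set bit of x.)

32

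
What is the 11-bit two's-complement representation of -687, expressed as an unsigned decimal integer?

687 in 11 bits: 01010101111
Invert: 10101010000
Add 1:  10101010001 = 1361
(Check: 2^11 - 687 = 2048 - 687 = 1361.)

1361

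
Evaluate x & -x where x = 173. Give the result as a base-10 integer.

x = 10101101 = 173
-x (two's complement) = …01010011
AND   = 00000001 = 1
(x & -x isolates the lowest set bit of x.)

1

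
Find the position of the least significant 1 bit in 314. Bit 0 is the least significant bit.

1

314 = 100111010
Trailing zeros: 1, so the lowest set bit is bit 1 (value 2).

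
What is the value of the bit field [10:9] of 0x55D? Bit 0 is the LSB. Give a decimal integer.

2

v = 010101011101
Shift right by 9: 010
Mask low 2 bits: 10 = 2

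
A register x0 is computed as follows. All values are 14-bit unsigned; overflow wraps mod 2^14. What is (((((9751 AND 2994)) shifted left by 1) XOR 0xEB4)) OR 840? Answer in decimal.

3032

9751 = 10011000010111
2994 = 00101110110010
→ AND → 00001000010010 = 530
→ shifted left by 1 (mod 2^14) → 00010000100100 = 1060
0xEB4 = 00111010110100
→ XOR → 00101010010000 = 2704
840 = 00001101001000
→ OR → 00101111011000 = 3032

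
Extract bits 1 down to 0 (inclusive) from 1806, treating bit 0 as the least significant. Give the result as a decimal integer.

v = 0011100001110
Shift right by 0: 0011100001110
Mask low 2 bits: 10 = 2

2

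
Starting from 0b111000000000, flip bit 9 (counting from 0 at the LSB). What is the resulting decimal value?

3072

x = 111000000000
bit 9 is currently 1; toggle it via x ^ (1 << 9) = x ^ 512
→ 110000000000 = 3072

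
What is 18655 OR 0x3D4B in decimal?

18655 = 100100011011111
0x3D4B = 011110101001011
 OR → 111110111011111 = 32223

32223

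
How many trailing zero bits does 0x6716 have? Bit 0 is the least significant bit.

1

0x6716 = 110011100010110
Trailing zeros: 1, so the lowest set bit is bit 1 (value 2).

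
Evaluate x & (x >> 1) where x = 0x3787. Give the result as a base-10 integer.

4995

x = 11011110000111 = 14215
x>>1 = 01101111000011
AND  = 01001110000011 = 4995
(x & (x >> 1) has a 1 wherever x has two consecutive 1 bits.)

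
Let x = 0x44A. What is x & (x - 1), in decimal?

1096

x = 10001001010 = 1098
x - 1 = 10001001001
AND   = 10001001000 = 1096
(x & (x - 1) clears the lowest set bit of x.)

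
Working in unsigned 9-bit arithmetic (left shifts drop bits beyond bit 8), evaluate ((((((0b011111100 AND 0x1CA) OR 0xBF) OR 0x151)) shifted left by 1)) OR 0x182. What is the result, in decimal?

0b011111100 = 011111100
0x1CA = 111001010
→ AND → 011001000 = 200
0xBF = 010111111
→ OR → 011111111 = 255
0x151 = 101010001
→ OR → 111111111 = 511
→ shifted left by 1 (mod 2^9) → 111111110 = 510
0x182 = 110000010
→ OR → 111111110 = 510

510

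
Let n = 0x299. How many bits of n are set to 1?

0x299 = 1010011001
Count the 1s: 1 + 1 + 1 + 1 + 1 = 5

5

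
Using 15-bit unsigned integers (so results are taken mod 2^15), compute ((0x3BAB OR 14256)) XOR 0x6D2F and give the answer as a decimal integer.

21140

0x3BAB = 011101110101011
14256 = 011011110110000
→ OR → 011111110111011 = 16315
0x6D2F = 110110100101111
→ XOR → 101001010010100 = 21140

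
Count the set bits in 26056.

26056 = 110010111001000
Count the 1s: 1 + 1 + 1 + 1 + 1 + 1 + 1 = 7

7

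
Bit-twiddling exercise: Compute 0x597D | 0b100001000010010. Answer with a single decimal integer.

0x597D = 101100101111101
b = 100001000010010
 OR → 101101101111111 = 23423

23423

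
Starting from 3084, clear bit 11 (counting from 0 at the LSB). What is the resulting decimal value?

x = 0110000001100
bit 11 is currently 1; clear it via x & ~(1 << 11) = x & ~2048
→ 0010000001100 = 1036

1036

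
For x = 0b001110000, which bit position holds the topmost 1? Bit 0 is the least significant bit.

6

0b001110000 = 1110000
The topmost 1 is at position 6 (since 2^6 = 64 ≤ 112 < 128).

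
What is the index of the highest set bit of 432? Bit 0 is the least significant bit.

8

432 = 110110000
The topmost 1 is at position 8 (since 2^8 = 256 ≤ 432 < 512).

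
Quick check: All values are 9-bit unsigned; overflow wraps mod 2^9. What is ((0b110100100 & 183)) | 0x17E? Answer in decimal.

0b110100100 = 110100100
183 = 010110111
→ & → 010100100 = 164
0x17E = 101111110
→ | → 111111110 = 510

510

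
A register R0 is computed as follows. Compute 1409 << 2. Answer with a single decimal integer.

1409 = 0010110000001
shift left by 2 → 1011000000100 = 5636
(equivalently, 1409 × 2^2 = 1409 × 4)

5636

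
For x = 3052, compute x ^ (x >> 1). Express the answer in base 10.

3610

x = 101111101100 = 3052
x>>1 = 010111110110
XOR  = 111000011010 = 3610
(x ^ (x >> 1) gives the standard binary-reflected Gray code of x.)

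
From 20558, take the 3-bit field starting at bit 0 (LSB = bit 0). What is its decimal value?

v = 0101000001001110
Shift right by 0: 0101000001001110
Mask low 3 bits: 110 = 6

6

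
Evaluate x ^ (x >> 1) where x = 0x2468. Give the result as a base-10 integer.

13916

x = 10010001101000 = 9320
x>>1 = 01001000110100
XOR  = 11011001011100 = 13916
(x ^ (x >> 1) gives the standard binary-reflected Gray code of x.)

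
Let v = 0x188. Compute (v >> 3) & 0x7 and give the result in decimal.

1

v = 110001000
Shift right by 3: 110001
Mask low 3 bits: 001 = 1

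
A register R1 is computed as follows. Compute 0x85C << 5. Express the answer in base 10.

0x85C = 00000100001011100
shift left by 5 → 10000101110000000 = 68480
(equivalently, 2140 × 2^5 = 2140 × 32)

68480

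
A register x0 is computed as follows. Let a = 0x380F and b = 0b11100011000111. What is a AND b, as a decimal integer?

14343

0x380F = 11100000001111
b = 11100011000111
AND → 11100000000111 = 14343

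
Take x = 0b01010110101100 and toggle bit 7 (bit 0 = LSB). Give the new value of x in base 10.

5420

x = 01010110101100
bit 7 is currently 1; toggle it via x ^ (1 << 7) = x ^ 128
→ 01010100101100 = 5420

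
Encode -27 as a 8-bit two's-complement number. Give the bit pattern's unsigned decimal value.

27 in 8 bits: 00011011
Invert: 11100100
Add 1:  11100101 = 229
(Check: 2^8 - 27 = 256 - 27 = 229.)

229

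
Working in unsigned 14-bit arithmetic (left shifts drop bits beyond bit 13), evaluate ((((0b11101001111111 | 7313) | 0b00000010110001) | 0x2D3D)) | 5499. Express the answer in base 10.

16383

0b11101001111111 = 11101001111111
7313 = 01110010010001
→ | → 11111011111111 = 16127
0b00000010110001 = 00000010110001
→ | → 11111011111111 = 16127
0x2D3D = 10110100111101
→ | → 11111111111111 = 16383
5499 = 01010101111011
→ | → 11111111111111 = 16383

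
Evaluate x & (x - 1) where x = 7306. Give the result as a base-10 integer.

7304

x = 1110010001010 = 7306
x - 1 = 1110010001001
AND   = 1110010001000 = 7304
(x & (x - 1) clears the lowest set bit of x.)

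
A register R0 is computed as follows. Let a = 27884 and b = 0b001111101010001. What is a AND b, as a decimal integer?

27884 = 110110011101100
b = 001111101010001
AND → 000110001000000 = 3136

3136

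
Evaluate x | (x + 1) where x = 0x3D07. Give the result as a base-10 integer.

x = 11110100000111 = 15623
x + 1 = 11110100001000
OR    = 11110100001111 = 15631
(x | (x + 1) sets the lowest cleared bit.)

15631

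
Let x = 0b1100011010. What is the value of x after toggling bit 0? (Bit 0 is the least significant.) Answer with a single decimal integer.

795

x = 1100011010
bit 0 is currently 0; toggle it via x ^ (1 << 0) = x ^ 1
→ 1100011011 = 795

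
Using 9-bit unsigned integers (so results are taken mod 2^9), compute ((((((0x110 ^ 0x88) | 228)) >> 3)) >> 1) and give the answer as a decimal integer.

31

0x110 = 100010000
0x88 = 010001000
→ ^ → 110011000 = 408
228 = 011100100
→ | → 111111100 = 508
→ >> 3 → 000111111 = 63
→ >> 1 → 000011111 = 31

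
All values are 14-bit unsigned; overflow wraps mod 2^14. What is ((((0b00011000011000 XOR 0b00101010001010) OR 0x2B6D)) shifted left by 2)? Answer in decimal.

16380

0b00011000011000 = 00011000011000
0b00101010001010 = 00101010001010
→ XOR → 00110010010010 = 3218
0x2B6D = 10101101101101
→ OR → 10111111111111 = 12287
→ shifted left by 2 (mod 2^14) → 11111111111100 = 16380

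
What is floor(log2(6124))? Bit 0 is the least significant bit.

6124 = 1011111101100
The topmost 1 is at position 12 (since 2^12 = 4096 ≤ 6124 < 8192).

12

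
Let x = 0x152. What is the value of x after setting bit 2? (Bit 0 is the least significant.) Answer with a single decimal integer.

342

x = 00101010010
bit 2 is currently 0; set it via x | (1 << 2) = x | 4
→ 00101010110 = 342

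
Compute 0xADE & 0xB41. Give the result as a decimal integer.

0xADE = 101011011110
0xB41 = 101101000001
AND → 101001000000 = 2624

2624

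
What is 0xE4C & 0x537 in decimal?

1028

0xE4C = 111001001100
0x537 = 010100110111
AND → 010000000100 = 1028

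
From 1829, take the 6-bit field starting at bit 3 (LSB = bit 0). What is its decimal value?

36

v = 011100100101
Shift right by 3: 011100100
Mask low 6 bits: 100100 = 36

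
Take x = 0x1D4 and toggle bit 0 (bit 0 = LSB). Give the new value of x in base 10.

469

x = 111010100
bit 0 is currently 0; toggle it via x ^ (1 << 0) = x ^ 1
→ 111010101 = 469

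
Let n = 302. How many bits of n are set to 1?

5

302 = 100101110
Count the 1s: 1 + 1 + 1 + 1 + 1 = 5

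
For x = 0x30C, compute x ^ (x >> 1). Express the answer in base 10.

650

x = 1100001100 = 780
x>>1 = 0110000110
XOR  = 1010001010 = 650
(x ^ (x >> 1) gives the standard binary-reflected Gray code of x.)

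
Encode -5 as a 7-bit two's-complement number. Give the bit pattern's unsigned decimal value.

5 in 7 bits: 0000101
Invert: 1111010
Add 1:  1111011 = 123
(Check: 2^7 - 5 = 128 - 5 = 123.)

123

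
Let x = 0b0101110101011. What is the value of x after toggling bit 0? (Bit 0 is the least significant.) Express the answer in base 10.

2986

x = 0101110101011
bit 0 is currently 1; toggle it via x ^ (1 << 0) = x ^ 1
→ 0101110101010 = 2986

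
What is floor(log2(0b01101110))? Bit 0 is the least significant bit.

6

0b01101110 = 1101110
The topmost 1 is at position 6 (since 2^6 = 64 ≤ 110 < 128).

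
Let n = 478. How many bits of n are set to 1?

7

478 = 111011110
Count the 1s: 1 + 1 + 1 + 1 + 1 + 1 + 1 = 7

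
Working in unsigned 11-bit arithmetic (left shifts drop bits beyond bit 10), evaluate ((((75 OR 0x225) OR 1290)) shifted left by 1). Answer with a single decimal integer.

75 = 00001001011
0x225 = 01000100101
→ OR → 01001101111 = 623
1290 = 10100001010
→ OR → 11101101111 = 1903
→ shifted left by 1 (mod 2^11) → 11011011110 = 1758

1758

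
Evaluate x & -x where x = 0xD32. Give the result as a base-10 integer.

x = 110100110010 = 3378
-x (two's complement) = …001011001110
AND   = 000000000010 = 2
(x & -x isolates the lowest set bit of x.)

2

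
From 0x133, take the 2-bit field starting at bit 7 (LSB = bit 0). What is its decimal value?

2

v = 0100110011
Shift right by 7: 010
Mask low 2 bits: 10 = 2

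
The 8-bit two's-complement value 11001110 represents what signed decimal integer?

pattern = 11001110 (MSB is 1 ⇒ negative)
Invert: 00110001, add 1 → 00110010 = 50, so the value is -50.
(Equivalently: 206 - 2^8 = 206 - 256 = -50.)

-50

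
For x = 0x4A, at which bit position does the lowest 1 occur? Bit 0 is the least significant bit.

1

0x4A = 1001010
Trailing zeros: 1, so the lowest set bit is bit 1 (value 2).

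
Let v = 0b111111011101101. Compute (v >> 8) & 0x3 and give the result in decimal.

v = 111111011101101
Shift right by 8: 1111110
Mask low 2 bits: 10 = 2

2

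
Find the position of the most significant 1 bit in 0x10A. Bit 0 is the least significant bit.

0x10A = 100001010
The topmost 1 is at position 8 (since 2^8 = 256 ≤ 266 < 512).

8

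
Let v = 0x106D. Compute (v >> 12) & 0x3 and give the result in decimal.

1

v = 001000001101101
Shift right by 12: 001
Mask low 2 bits: 01 = 1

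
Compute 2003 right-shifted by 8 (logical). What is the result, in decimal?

7

2003 = 11111010011
shift right by 8 → 00000000111 = 7
(equivalently, floor(2003 / 256))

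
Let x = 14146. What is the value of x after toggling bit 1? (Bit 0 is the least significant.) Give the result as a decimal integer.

14144

x = 11011101000010
bit 1 is currently 1; toggle it via x ^ (1 << 1) = x ^ 2
→ 11011101000000 = 14144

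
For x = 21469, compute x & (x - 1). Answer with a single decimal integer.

21468

x = 101001111011101 = 21469
x - 1 = 101001111011100
AND   = 101001111011100 = 21468
(x & (x - 1) clears the lowest set bit of x.)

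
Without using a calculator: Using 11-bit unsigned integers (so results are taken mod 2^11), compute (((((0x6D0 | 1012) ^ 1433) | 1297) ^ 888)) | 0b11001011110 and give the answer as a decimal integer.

1631

0x6D0 = 11011010000
1012 = 01111110100
→ | → 11111110100 = 2036
1433 = 10110011001
→ ^ → 01001101101 = 621
1297 = 10100010001
→ | → 11101111101 = 1917
888 = 01101111000
→ ^ → 10000000101 = 1029
0b11001011110 = 11001011110
→ | → 11001011111 = 1631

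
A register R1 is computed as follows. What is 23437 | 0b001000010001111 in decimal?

23439

23437 = 101101110001101
b = 001000010001111
 OR → 101101110001111 = 23439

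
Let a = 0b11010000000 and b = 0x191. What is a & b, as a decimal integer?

128

a = 11010000000
0x191 = 00110010001
AND → 00010000000 = 128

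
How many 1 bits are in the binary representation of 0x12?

2

0x12 = 10010
Count the 1s: 1 + 1 = 2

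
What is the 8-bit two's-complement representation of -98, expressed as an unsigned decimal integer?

98 in 8 bits: 01100010
Invert: 10011101
Add 1:  10011110 = 158
(Check: 2^8 - 98 = 256 - 98 = 158.)

158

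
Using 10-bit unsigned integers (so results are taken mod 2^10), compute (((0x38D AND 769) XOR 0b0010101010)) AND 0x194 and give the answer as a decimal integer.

384

0x38D = 1110001101
769 = 1100000001
→ AND → 1100000001 = 769
0b0010101010 = 0010101010
→ XOR → 1110101011 = 939
0x194 = 0110010100
→ AND → 0110000000 = 384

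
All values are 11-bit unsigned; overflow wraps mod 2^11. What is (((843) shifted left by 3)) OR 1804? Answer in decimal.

1884

843 = 01101001011
→ shifted left by 3 (mod 2^11) → 01001011000 = 600
1804 = 11100001100
→ OR → 11101011100 = 1884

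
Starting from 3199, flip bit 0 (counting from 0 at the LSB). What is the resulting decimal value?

3198

x = 110001111111
bit 0 is currently 1; toggle it via x ^ (1 << 0) = x ^ 1
→ 110001111110 = 3198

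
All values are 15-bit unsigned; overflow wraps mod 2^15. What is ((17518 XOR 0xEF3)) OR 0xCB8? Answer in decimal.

17518 = 100010001101110
0xEF3 = 000111011110011
→ XOR → 100101010011101 = 19101
0xCB8 = 000110010111000
→ OR → 100111010111101 = 20157

20157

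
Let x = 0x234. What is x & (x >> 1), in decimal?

x = 1000110100 = 564
x>>1 = 0100011010
AND  = 0000010000 = 16
(x & (x >> 1) has a 1 wherever x has two consecutive 1 bits.)

16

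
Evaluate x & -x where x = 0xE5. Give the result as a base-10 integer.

x = 11100101 = 229
-x (two's complement) = …00011011
AND   = 00000001 = 1
(x & -x isolates the lowest set bit of x.)

1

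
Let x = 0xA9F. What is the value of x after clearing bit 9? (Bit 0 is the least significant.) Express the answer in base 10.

2207

x = 101010011111
bit 9 is currently 1; clear it via x & ~(1 << 9) = x & ~512
→ 100010011111 = 2207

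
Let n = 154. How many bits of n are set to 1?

154 = 10011010
Count the 1s: 1 + 1 + 1 + 1 = 4

4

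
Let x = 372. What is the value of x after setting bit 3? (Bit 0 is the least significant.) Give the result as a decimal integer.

x = 0101110100
bit 3 is currently 0; set it via x | (1 << 3) = x | 8
→ 0101111100 = 380

380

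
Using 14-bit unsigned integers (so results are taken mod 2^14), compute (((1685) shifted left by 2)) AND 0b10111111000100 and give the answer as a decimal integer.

1685 = 00011010010101
→ shifted left by 2 (mod 2^14) → 01101001010100 = 6740
0b10111111000100 = 10111111000100
→ AND → 00101001000100 = 2628

2628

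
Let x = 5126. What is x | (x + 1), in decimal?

5127

x = 1010000000110 = 5126
x + 1 = 1010000000111
OR    = 1010000000111 = 5127
(x | (x + 1) sets the lowest cleared bit.)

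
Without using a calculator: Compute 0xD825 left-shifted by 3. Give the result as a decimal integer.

0xD825 = 0001101100000100101
shift left by 3 → 1101100000100101000 = 442664
(equivalently, 55333 × 2^3 = 55333 × 8)

442664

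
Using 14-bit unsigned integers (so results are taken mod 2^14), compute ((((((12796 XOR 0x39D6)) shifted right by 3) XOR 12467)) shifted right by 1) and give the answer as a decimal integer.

6363

12796 = 11000111111100
0x39D6 = 11100111010110
→ XOR → 00100000101010 = 2090
→ shifted right by 3 → 00000100000101 = 261
12467 = 11000010110011
→ XOR → 11000110110110 = 12726
→ shifted right by 1 → 01100011011011 = 6363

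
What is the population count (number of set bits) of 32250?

12

32250 = 111110111111010
Count the 1s: 1 + 1 + 1 + 1 + 1 + 1 + 1 + 1 + 1 + 1 + 1 + 1 = 12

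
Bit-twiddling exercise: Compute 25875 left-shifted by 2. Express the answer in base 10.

103500

25875 = 00110010100010011
shift left by 2 → 11001010001001100 = 103500
(equivalently, 25875 × 2^2 = 25875 × 4)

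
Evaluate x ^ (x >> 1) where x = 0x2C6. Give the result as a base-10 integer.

933

x = 1011000110 = 710
x>>1 = 0101100011
XOR  = 1110100101 = 933
(x ^ (x >> 1) gives the standard binary-reflected Gray code of x.)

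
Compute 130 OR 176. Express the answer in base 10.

178

130 = 10000010
176 = 10110000
 OR → 10110010 = 178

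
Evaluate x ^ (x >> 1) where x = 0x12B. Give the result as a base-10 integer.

x = 100101011 = 299
x>>1 = 010010101
XOR  = 110111110 = 446
(x ^ (x >> 1) gives the standard binary-reflected Gray code of x.)

446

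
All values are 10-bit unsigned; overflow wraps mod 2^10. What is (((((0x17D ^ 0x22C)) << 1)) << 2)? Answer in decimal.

648

0x17D = 0101111101
0x22C = 1000101100
→ ^ → 1101010001 = 849
→ << 1 (mod 2^10) → 1010100010 = 674
→ << 2 (mod 2^10) → 1010001000 = 648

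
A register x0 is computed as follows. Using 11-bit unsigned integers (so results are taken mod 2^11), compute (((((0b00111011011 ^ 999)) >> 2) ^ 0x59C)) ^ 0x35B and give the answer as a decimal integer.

0b00111011011 = 00111011011
999 = 01111100111
→ ^ → 01000111100 = 572
→ >> 2 → 00010001111 = 143
0x59C = 10110011100
→ ^ → 10100010011 = 1299
0x35B = 01101011011
→ ^ → 11001001000 = 1608

1608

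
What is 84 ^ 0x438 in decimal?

84 = 00001010100
0x438 = 10000111000
XOR → 10001101100 = 1132

1132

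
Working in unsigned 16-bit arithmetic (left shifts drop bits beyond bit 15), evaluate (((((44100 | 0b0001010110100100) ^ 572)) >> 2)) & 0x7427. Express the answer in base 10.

9254

44100 = 1010110001000100
0b0001010110100100 = 0001010110100100
→ | → 1011110111100100 = 48612
572 = 0000001000111100
→ ^ → 1011111111011000 = 49112
→ >> 2 → 0010111111110110 = 12278
0x7427 = 0111010000100111
→ & → 0010010000100110 = 9254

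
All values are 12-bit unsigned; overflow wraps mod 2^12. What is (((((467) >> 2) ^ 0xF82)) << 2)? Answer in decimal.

4056

467 = 000111010011
→ >> 2 → 000001110100 = 116
0xF82 = 111110000010
→ ^ → 111111110110 = 4086
→ << 2 (mod 2^12) → 111111011000 = 4056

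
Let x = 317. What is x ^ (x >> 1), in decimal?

x = 100111101 = 317
x>>1 = 010011110
XOR  = 110100011 = 419
(x ^ (x >> 1) gives the standard binary-reflected Gray code of x.)

419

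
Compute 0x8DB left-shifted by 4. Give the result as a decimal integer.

36272

0x8DB = 0000100011011011
shift left by 4 → 1000110110110000 = 36272
(equivalently, 2267 × 2^4 = 2267 × 16)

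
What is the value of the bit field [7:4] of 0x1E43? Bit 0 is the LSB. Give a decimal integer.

v = 01111001000011
Shift right by 4: 0111100100
Mask low 4 bits: 0100 = 4

4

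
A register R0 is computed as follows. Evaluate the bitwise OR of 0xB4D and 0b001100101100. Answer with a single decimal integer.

2925

0xB4D = 101101001101
b = 001100101100
 OR → 101101101101 = 2925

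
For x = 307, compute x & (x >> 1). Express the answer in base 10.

17

x = 100110011 = 307
x>>1 = 010011001
AND  = 000010001 = 17
(x & (x >> 1) has a 1 wherever x has two consecutive 1 bits.)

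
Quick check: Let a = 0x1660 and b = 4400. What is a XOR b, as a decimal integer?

0x1660 = 1011001100000
4400 = 1000100110000
XOR → 0011101010000 = 1872

1872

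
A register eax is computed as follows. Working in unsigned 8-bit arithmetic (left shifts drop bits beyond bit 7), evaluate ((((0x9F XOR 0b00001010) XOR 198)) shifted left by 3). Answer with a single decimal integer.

0x9F = 10011111
0b00001010 = 00001010
→ XOR → 10010101 = 149
198 = 11000110
→ XOR → 01010011 = 83
→ shifted left by 3 (mod 2^8) → 10011000 = 152

152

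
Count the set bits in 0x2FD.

8

0x2FD = 1011111101
Count the 1s: 1 + 1 + 1 + 1 + 1 + 1 + 1 + 1 = 8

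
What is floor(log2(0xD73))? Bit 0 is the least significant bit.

11

0xD73 = 110101110011
The topmost 1 is at position 11 (since 2^11 = 2048 ≤ 3443 < 4096).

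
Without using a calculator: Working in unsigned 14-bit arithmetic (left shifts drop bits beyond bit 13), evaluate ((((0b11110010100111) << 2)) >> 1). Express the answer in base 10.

0b11110010100111 = 11110010100111
→ << 2 (mod 2^14) → 11001010011100 = 12956
→ >> 1 → 01100101001110 = 6478

6478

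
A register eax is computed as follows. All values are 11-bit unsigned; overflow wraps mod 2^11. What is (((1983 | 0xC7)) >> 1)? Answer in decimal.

1023

1983 = 11110111111
0xC7 = 00011000111
→ | → 11111111111 = 2047
→ >> 1 → 01111111111 = 1023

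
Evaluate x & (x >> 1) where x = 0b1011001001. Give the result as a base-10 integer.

x = 1011001001 = 713
x>>1 = 0101100100
AND  = 0001000000 = 64
(x & (x >> 1) has a 1 wherever x has two consecutive 1 bits.)

64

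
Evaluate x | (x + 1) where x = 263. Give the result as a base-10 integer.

271

x = 100000111 = 263
x + 1 = 100001000
OR    = 100001111 = 271
(x | (x + 1) sets the lowest cleared bit.)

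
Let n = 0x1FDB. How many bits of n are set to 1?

11

0x1FDB = 1111111011011
Count the 1s: 1 + 1 + 1 + 1 + 1 + 1 + 1 + 1 + 1 + 1 + 1 = 11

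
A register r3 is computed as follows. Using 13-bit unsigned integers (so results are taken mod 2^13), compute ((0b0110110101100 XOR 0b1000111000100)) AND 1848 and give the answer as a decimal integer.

1064

0b0110110101100 = 0110110101100
0b1000111000100 = 1000111000100
→ XOR → 1110001101000 = 7272
1848 = 0011100111000
→ AND → 0010000101000 = 1064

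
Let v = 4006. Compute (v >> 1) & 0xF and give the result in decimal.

v = 111110100110
Shift right by 1: 11111010011
Mask low 4 bits: 0011 = 3

3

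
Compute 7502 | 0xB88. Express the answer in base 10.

8142

7502 = 1110101001110
0xB88 = 0101110001000
 OR → 1111111001110 = 8142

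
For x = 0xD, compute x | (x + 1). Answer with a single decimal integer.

x = 1101 = 13
x + 1 = 1110
OR    = 1111 = 15
(x | (x + 1) sets the lowest cleared bit.)

15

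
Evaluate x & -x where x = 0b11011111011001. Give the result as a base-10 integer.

1

x = 11011111011001 = 14297
-x (two's complement) = …00100000100111
AND   = 00000000000001 = 1
(x & -x isolates the lowest set bit of x.)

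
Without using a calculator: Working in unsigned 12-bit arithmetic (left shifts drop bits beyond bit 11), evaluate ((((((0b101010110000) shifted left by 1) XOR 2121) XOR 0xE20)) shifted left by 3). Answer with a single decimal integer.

0b101010110000 = 101010110000
→ shifted left by 1 (mod 2^12) → 010101100000 = 1376
2121 = 100001001001
→ XOR → 110100101001 = 3369
0xE20 = 111000100000
→ XOR → 001100001001 = 777
→ shifted left by 3 (mod 2^12) → 100001001000 = 2120

2120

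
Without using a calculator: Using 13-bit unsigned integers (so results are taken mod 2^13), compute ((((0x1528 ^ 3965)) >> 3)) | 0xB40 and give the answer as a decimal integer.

0x1528 = 1010100101000
3965 = 0111101111101
→ ^ → 1101001010101 = 6741
→ >> 3 → 0001101001010 = 842
0xB40 = 0101101000000
→ | → 0101101001010 = 2890

2890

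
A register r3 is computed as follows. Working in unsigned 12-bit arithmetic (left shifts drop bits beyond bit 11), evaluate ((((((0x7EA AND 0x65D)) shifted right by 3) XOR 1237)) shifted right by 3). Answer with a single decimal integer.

131

0x7EA = 011111101010
0x65D = 011001011101
→ AND → 011001001000 = 1608
→ shifted right by 3 → 000011001001 = 201
1237 = 010011010101
→ XOR → 010000011100 = 1052
→ shifted right by 3 → 000010000011 = 131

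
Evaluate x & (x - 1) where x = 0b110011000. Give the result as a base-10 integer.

400

x = 110011000 = 408
x - 1 = 110010111
AND   = 110010000 = 400
(x & (x - 1) clears the lowest set bit of x.)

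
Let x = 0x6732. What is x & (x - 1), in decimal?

x = 110011100110010 = 26418
x - 1 = 110011100110001
AND   = 110011100110000 = 26416
(x & (x - 1) clears the lowest set bit of x.)

26416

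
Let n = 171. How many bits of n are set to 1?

171 = 10101011
Count the 1s: 1 + 1 + 1 + 1 + 1 = 5

5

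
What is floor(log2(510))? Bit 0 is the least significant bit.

8

510 = 111111110
The topmost 1 is at position 8 (since 2^8 = 256 ≤ 510 < 512).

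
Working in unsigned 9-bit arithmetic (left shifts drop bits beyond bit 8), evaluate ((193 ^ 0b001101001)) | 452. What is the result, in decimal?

492

193 = 011000001
0b001101001 = 001101001
→ ^ → 010101000 = 168
452 = 111000100
→ | → 111101100 = 492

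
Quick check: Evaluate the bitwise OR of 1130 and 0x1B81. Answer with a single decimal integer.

1130 = 0010001101010
0x1B81 = 1101110000001
 OR → 1111111101011 = 8171

8171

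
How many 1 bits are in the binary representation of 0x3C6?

6

0x3C6 = 1111000110
Count the 1s: 1 + 1 + 1 + 1 + 1 + 1 = 6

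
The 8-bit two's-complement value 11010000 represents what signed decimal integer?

-48

pattern = 11010000 (MSB is 1 ⇒ negative)
Invert: 00101111, add 1 → 00110000 = 48, so the value is -48.
(Equivalently: 208 - 2^8 = 208 - 256 = -48.)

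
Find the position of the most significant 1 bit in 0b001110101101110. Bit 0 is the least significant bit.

0b001110101101110 = 1110101101110
The topmost 1 is at position 12 (since 2^12 = 4096 ≤ 7534 < 8192).

12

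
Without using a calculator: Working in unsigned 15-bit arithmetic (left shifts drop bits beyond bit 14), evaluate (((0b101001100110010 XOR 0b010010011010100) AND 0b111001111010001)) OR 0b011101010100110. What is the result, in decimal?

31718

0b101001100110010 = 101001100110010
0b010010011010100 = 010010011010100
→ XOR → 111011111100110 = 30694
0b111001111010001 = 111001111010001
→ AND → 111001111000000 = 29632
0b011101010100110 = 011101010100110
→ OR → 111101111100110 = 31718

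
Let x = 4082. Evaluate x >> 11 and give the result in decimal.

1

4082 = 111111110010
shift right by 11 → 000000000001 = 1
(equivalently, floor(4082 / 2048))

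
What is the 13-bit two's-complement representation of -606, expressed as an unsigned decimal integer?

606 in 13 bits: 0001001011110
Invert: 1110110100001
Add 1:  1110110100010 = 7586
(Check: 2^13 - 606 = 8192 - 606 = 7586.)

7586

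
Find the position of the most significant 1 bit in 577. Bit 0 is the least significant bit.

9

577 = 1001000001
The topmost 1 is at position 9 (since 2^9 = 512 ≤ 577 < 1024).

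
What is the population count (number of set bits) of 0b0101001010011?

6

n = 101001010011
Count the 1s: 1 + 1 + 1 + 1 + 1 + 1 = 6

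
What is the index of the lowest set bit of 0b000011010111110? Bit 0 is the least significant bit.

0b000011010111110 = 11010111110
Trailing zeros: 1, so the lowest set bit is bit 1 (value 2).

1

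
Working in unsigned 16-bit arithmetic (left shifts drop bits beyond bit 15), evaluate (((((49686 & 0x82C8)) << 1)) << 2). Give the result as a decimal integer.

4096

49686 = 1100001000010110
0x82C8 = 1000001011001000
→ & → 1000001000000000 = 33280
→ << 1 (mod 2^16) → 0000010000000000 = 1024
→ << 2 (mod 2^16) → 0001000000000000 = 4096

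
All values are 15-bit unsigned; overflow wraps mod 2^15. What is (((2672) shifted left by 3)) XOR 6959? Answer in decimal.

18607

2672 = 000101001110000
→ shifted left by 3 (mod 2^15) → 101001110000000 = 21376
6959 = 001101100101111
→ XOR → 100100010101111 = 18607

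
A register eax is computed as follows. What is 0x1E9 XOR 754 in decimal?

0x1E9 = 0111101001
754 = 1011110010
XOR → 1100011011 = 795

795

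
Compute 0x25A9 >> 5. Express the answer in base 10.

0x25A9 = 10010110101001
shift right by 5 → 00000100101101 = 301
(equivalently, floor(9641 / 32))

301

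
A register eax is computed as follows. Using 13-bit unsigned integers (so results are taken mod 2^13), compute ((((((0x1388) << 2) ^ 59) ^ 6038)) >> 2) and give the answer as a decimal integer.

0x1388 = 1001110001000
→ << 2 (mod 2^13) → 0111000100000 = 3616
59 = 0000000111011
→ ^ → 0111000011011 = 3611
6038 = 1011110010110
→ ^ → 1100110001101 = 6541
→ >> 2 → 0011001100011 = 1635

1635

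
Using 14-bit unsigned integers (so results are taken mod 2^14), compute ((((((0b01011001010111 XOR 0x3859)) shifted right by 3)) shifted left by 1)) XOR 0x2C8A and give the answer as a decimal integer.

9992

0b01011001010111 = 01011001010111
0x3859 = 11100001011001
→ XOR → 10111000001110 = 11790
→ shifted right by 3 → 00010111000001 = 1473
→ shifted left by 1 (mod 2^14) → 00101110000010 = 2946
0x2C8A = 10110010001010
→ XOR → 10011100001000 = 9992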